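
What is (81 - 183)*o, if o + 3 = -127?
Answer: 13260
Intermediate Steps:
o = -130 (o = -3 - 127 = -130)
(81 - 183)*o = (81 - 183)*(-130) = -102*(-130) = 13260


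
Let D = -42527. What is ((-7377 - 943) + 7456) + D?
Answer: -43391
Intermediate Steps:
((-7377 - 943) + 7456) + D = ((-7377 - 943) + 7456) - 42527 = (-8320 + 7456) - 42527 = -864 - 42527 = -43391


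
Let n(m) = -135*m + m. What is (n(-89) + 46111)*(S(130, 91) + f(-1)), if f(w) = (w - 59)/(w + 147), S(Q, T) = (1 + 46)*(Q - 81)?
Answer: 9755381293/73 ≈ 1.3364e+8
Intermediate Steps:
S(Q, T) = -3807 + 47*Q (S(Q, T) = 47*(-81 + Q) = -3807 + 47*Q)
f(w) = (-59 + w)/(147 + w)
n(m) = -134*m
(n(-89) + 46111)*(S(130, 91) + f(-1)) = (-134*(-89) + 46111)*((-3807 + 47*130) + (-59 - 1)/(147 - 1)) = (11926 + 46111)*((-3807 + 6110) - 60/146) = 58037*(2303 + (1/146)*(-60)) = 58037*(2303 - 30/73) = 58037*(168089/73) = 9755381293/73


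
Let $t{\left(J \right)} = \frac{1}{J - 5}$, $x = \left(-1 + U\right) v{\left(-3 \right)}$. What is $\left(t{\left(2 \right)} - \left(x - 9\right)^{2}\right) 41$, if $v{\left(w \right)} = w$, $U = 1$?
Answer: $- \frac{10004}{3} \approx -3334.7$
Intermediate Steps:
$x = 0$ ($x = \left(-1 + 1\right) \left(-3\right) = 0 \left(-3\right) = 0$)
$t{\left(J \right)} = \frac{1}{-5 + J}$
$\left(t{\left(2 \right)} - \left(x - 9\right)^{2}\right) 41 = \left(\frac{1}{-5 + 2} - \left(0 - 9\right)^{2}\right) 41 = \left(\frac{1}{-3} - \left(-9\right)^{2}\right) 41 = \left(- \frac{1}{3} - 81\right) 41 = \left(- \frac{244}{3}\right) 41 = - \frac{10004}{3}$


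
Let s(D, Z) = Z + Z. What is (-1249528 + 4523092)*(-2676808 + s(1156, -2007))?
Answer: -8775842389608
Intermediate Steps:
s(D, Z) = 2*Z
(-1249528 + 4523092)*(-2676808 + s(1156, -2007)) = (-1249528 + 4523092)*(-2676808 + 2*(-2007)) = 3273564*(-2676808 - 4014) = 3273564*(-2680822) = -8775842389608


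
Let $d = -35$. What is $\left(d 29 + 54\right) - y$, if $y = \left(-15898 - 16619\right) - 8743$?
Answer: $40299$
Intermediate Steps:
$y = -41260$ ($y = -32517 - 8743 = -41260$)
$\left(d 29 + 54\right) - y = \left(\left(-35\right) 29 + 54\right) - -41260 = \left(-1015 + 54\right) + 41260 = -961 + 41260 = 40299$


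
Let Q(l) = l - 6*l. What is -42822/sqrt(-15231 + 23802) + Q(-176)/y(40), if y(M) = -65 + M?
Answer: -176/5 - 14274*sqrt(8571)/2857 ≈ -497.74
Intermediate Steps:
Q(l) = -5*l
-42822/sqrt(-15231 + 23802) + Q(-176)/y(40) = -42822/sqrt(-15231 + 23802) + (-5*(-176))/(-65 + 40) = -42822*sqrt(8571)/8571 + 880/(-25) = -14274*sqrt(8571)/2857 + 880*(-1/25) = -14274*sqrt(8571)/2857 - 176/5 = -176/5 - 14274*sqrt(8571)/2857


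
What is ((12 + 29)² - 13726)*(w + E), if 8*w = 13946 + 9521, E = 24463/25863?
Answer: -2437597740875/68968 ≈ -3.5344e+7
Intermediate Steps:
E = 24463/25863 (E = 24463*(1/25863) = 24463/25863 ≈ 0.94587)
w = 23467/8 (w = (13946 + 9521)/8 = (⅛)*23467 = 23467/8 ≈ 2933.4)
((12 + 29)² - 13726)*(w + E) = ((12 + 29)² - 13726)*(23467/8 + 24463/25863) = (41² - 13726)*(607122725/206904) = (1681 - 13726)*(607122725/206904) = -12045*607122725/206904 = -2437597740875/68968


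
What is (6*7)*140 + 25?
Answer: 5905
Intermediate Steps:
(6*7)*140 + 25 = 42*140 + 25 = 5880 + 25 = 5905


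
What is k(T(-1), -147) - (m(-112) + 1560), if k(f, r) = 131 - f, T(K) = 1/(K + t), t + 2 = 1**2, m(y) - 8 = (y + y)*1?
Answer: -2425/2 ≈ -1212.5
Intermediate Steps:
m(y) = 8 + 2*y (m(y) = 8 + (y + y)*1 = 8 + (2*y)*1 = 8 + 2*y)
t = -1 (t = -2 + 1**2 = -2 + 1 = -1)
T(K) = 1/(-1 + K) (T(K) = 1/(K - 1) = 1/(-1 + K))
k(T(-1), -147) - (m(-112) + 1560) = (131 - 1/(-1 - 1)) - ((8 + 2*(-112)) + 1560) = (131 - 1/(-2)) - ((8 - 224) + 1560) = (131 - 1*(-1/2)) - (-216 + 1560) = (131 + 1/2) - 1*1344 = 263/2 - 1344 = -2425/2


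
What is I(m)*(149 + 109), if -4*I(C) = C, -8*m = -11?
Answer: -1419/16 ≈ -88.688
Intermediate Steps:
m = 11/8 (m = -⅛*(-11) = 11/8 ≈ 1.3750)
I(C) = -C/4
I(m)*(149 + 109) = (-¼*11/8)*(149 + 109) = -11/32*258 = -1419/16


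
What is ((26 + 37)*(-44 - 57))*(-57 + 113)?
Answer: -356328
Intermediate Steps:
((26 + 37)*(-44 - 57))*(-57 + 113) = (63*(-101))*56 = -6363*56 = -356328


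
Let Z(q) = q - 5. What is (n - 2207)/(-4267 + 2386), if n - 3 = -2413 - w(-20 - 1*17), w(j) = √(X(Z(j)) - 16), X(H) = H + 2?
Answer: 27/11 + 2*I*√14/1881 ≈ 2.4545 + 0.0039784*I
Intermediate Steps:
Z(q) = -5 + q
X(H) = 2 + H
w(j) = √(-19 + j) (w(j) = √((2 + (-5 + j)) - 16) = √((-3 + j) - 16) = √(-19 + j))
n = -2410 - 2*I*√14 (n = 3 + (-2413 - √(-19 + (-20 - 1*17))) = 3 + (-2413 - √(-19 + (-20 - 17))) = 3 + (-2413 - √(-19 - 37)) = 3 + (-2413 - √(-56)) = 3 + (-2413 - 2*I*√14) = -2410 - 2*I*√14 ≈ -2410.0 - 7.4833*I)
(n - 2207)/(-4267 + 2386) = ((-2410 - 2*I*√14) - 2207)/(-4267 + 2386) = (-4617 - 2*I*√14)/(-1881) = (-4617 - 2*I*√14)*(-1/1881) = 27/11 + 2*I*√14/1881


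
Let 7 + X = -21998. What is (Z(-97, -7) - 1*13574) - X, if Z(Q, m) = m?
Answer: 8424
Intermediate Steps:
X = -22005 (X = -7 - 21998 = -22005)
(Z(-97, -7) - 1*13574) - X = (-7 - 1*13574) - 1*(-22005) = (-7 - 13574) + 22005 = -13581 + 22005 = 8424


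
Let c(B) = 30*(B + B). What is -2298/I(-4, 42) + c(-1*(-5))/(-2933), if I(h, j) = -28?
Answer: 480831/5866 ≈ 81.969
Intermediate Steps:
c(B) = 60*B (c(B) = 30*(2*B) = 60*B)
-2298/I(-4, 42) + c(-1*(-5))/(-2933) = -2298/(-28) + (60*(-1*(-5)))/(-2933) = -2298*(-1/28) + (60*5)*(-1/2933) = 1149/14 + 300*(-1/2933) = 1149/14 - 300/2933 = 480831/5866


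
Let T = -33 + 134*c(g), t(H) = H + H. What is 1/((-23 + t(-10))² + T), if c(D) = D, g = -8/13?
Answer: 13/22536 ≈ 0.00057685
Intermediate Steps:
g = -8/13 (g = -8*1/13 = -8/13 ≈ -0.61539)
t(H) = 2*H
T = -1501/13 (T = -33 + 134*(-8/13) = -33 - 1072/13 = -1501/13 ≈ -115.46)
1/((-23 + t(-10))² + T) = 1/((-23 + 2*(-10))² - 1501/13) = 1/((-23 - 20)² - 1501/13) = 1/((-43)² - 1501/13) = 1/(1849 - 1501/13) = 1/(22536/13) = 13/22536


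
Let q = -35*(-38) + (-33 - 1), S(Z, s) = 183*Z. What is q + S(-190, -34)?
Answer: -33474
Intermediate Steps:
q = 1296 (q = 1330 - 34 = 1296)
q + S(-190, -34) = 1296 + 183*(-190) = 1296 - 34770 = -33474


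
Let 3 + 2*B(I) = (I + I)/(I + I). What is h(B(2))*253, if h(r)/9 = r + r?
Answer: -4554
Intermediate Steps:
B(I) = -1 (B(I) = -3/2 + ((I + I)/(I + I))/2 = -3/2 + ((2*I)/((2*I)))/2 = -3/2 + ((2*I)*(1/(2*I)))/2 = -3/2 + (½)*1 = -3/2 + ½ = -1)
h(r) = 18*r (h(r) = 9*(r + r) = 9*(2*r) = 18*r)
h(B(2))*253 = (18*(-1))*253 = -18*253 = -4554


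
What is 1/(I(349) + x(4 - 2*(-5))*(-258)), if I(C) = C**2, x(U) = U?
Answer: 1/118189 ≈ 8.4610e-6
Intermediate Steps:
1/(I(349) + x(4 - 2*(-5))*(-258)) = 1/(349**2 + (4 - 2*(-5))*(-258)) = 1/(121801 + (4 + 10)*(-258)) = 1/(121801 + 14*(-258)) = 1/(121801 - 3612) = 1/118189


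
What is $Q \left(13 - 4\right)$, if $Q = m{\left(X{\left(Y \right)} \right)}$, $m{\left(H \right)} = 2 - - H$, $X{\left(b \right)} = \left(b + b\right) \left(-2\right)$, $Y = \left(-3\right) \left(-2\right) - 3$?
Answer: $-90$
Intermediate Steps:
$Y = 3$ ($Y = 6 - 3 = 3$)
$X{\left(b \right)} = - 4 b$ ($X{\left(b \right)} = 2 b \left(-2\right) = - 4 b$)
$m{\left(H \right)} = 2 + H$
$Q = -10$ ($Q = 2 - 12 = -10$)
$Q \left(13 - 4\right) = - 10 \left(13 - 4\right) = \left(-10\right) 9 = -90$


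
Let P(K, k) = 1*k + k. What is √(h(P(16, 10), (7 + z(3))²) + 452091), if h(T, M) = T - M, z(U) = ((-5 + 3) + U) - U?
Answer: √452086 ≈ 672.37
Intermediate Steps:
z(U) = -2 (z(U) = (-2 + U) - U = -2)
P(K, k) = 2*k (P(K, k) = k + k = 2*k)
√(h(P(16, 10), (7 + z(3))²) + 452091) = √((2*10 - (7 - 2)²) + 452091) = √((20 - 1*5²) + 452091) = √((20 - 1*25) + 452091) = √((20 - 25) + 452091) = √(-5 + 452091) = √452086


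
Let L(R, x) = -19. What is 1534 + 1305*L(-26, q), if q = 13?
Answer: -23261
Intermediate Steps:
1534 + 1305*L(-26, q) = 1534 + 1305*(-19) = 1534 - 24795 = -23261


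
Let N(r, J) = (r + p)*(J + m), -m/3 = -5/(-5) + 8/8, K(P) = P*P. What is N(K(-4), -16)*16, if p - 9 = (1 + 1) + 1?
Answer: -9856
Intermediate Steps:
K(P) = P²
m = -6 (m = -3*(-5/(-5) + 8/8) = -3*(-5*(-⅕) + 8*(⅛)) = -3*(1 + 1) = -3*2 = -6)
p = 12 (p = 9 + ((1 + 1) + 1) = 9 + (2 + 1) = 9 + 3 = 12)
N(r, J) = (-6 + J)*(12 + r) (N(r, J) = (r + 12)*(J - 6) = (12 + r)*(-6 + J) = (-6 + J)*(12 + r))
N(K(-4), -16)*16 = (-72 - 6*(-4)² + 12*(-16) - 16*(-4)²)*16 = (-72 - 6*16 - 192 - 16*16)*16 = (-72 - 96 - 192 - 256)*16 = -616*16 = -9856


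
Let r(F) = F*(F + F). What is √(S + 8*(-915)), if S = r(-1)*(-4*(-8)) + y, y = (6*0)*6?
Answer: 2*I*√1814 ≈ 85.182*I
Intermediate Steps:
y = 0 (y = 0*6 = 0)
r(F) = 2*F² (r(F) = F*(2*F) = 2*F²)
S = 64 (S = (2*(-1)²)*(-4*(-8)) + 0 = (2*1)*32 + 0 = 2*32 + 0 = 64 + 0 = 64)
√(S + 8*(-915)) = √(64 + 8*(-915)) = √(64 - 7320) = √(-7256) = 2*I*√1814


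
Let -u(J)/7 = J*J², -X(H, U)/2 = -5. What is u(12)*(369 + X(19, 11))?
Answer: -4584384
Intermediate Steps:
X(H, U) = 10 (X(H, U) = -2*(-5) = 10)
u(J) = -7*J³ (u(J) = -7*J*J² = -7*J³)
u(12)*(369 + X(19, 11)) = (-7*12³)*(369 + 10) = -7*1728*379 = -12096*379 = -4584384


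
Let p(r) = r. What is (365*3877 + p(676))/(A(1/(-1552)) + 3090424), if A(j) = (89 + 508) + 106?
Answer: 1415781/3091127 ≈ 0.45801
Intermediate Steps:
A(j) = 703 (A(j) = 597 + 106 = 703)
(365*3877 + p(676))/(A(1/(-1552)) + 3090424) = (365*3877 + 676)/(703 + 3090424) = (1415105 + 676)/3091127 = 1415781*(1/3091127) = 1415781/3091127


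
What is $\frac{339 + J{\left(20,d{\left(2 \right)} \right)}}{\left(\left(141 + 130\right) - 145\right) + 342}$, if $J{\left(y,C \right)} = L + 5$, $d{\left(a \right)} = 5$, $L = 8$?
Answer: $\frac{88}{117} \approx 0.75214$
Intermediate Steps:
$J{\left(y,C \right)} = 13$ ($J{\left(y,C \right)} = 8 + 5 = 13$)
$\frac{339 + J{\left(20,d{\left(2 \right)} \right)}}{\left(\left(141 + 130\right) - 145\right) + 342} = \frac{339 + 13}{\left(\left(141 + 130\right) - 145\right) + 342} = \frac{352}{\left(271 - 145\right) + 342} = \frac{352}{126 + 342} = \frac{352}{468} = 352 \cdot \frac{1}{468} = \frac{88}{117}$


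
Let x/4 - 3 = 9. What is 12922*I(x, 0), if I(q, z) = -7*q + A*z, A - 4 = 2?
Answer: -4341792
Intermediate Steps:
A = 6 (A = 4 + 2 = 6)
x = 48 (x = 12 + 4*9 = 12 + 36 = 48)
I(q, z) = -7*q + 6*z
12922*I(x, 0) = 12922*(-7*48 + 6*0) = 12922*(-336 + 0) = 12922*(-336) = -4341792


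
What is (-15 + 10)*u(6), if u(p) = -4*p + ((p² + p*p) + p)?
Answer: -270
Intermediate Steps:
u(p) = -3*p + 2*p² (u(p) = -4*p + ((p² + p²) + p) = -4*p + (2*p² + p) = -4*p + (p + 2*p²) = -3*p + 2*p²)
(-15 + 10)*u(6) = (-15 + 10)*(6*(-3 + 2*6)) = -30*(-3 + 12) = -30*9 = -5*54 = -270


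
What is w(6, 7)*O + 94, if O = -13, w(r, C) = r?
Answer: 16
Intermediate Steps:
w(6, 7)*O + 94 = 6*(-13) + 94 = -78 + 94 = 16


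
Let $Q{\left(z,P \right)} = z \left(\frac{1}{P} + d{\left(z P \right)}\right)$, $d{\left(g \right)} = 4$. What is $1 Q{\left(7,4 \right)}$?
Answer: $\frac{119}{4} \approx 29.75$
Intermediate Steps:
$Q{\left(z,P \right)} = z \left(4 + \frac{1}{P}\right)$ ($Q{\left(z,P \right)} = z \left(\frac{1}{P} + 4\right) = z \left(4 + \frac{1}{P}\right)$)
$1 Q{\left(7,4 \right)} = 1 \left(4 \cdot 7 + \frac{7}{4}\right) = 1 \left(28 + 7 \cdot \frac{1}{4}\right) = 1 \left(28 + \frac{7}{4}\right) = 1 \cdot \frac{119}{4} = \frac{119}{4}$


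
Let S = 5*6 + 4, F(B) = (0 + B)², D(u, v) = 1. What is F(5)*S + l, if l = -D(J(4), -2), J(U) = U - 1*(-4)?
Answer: 849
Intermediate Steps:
J(U) = 4 + U (J(U) = U + 4 = 4 + U)
l = -1 (l = -1*1 = -1)
F(B) = B²
S = 34 (S = 30 + 4 = 34)
F(5)*S + l = 5²*34 - 1 = 25*34 - 1 = 850 - 1 = 849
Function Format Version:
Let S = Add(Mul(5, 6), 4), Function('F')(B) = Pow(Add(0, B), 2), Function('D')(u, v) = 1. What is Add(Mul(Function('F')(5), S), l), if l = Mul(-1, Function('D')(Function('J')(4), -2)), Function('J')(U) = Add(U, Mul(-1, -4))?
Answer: 849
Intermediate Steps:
Function('J')(U) = Add(4, U) (Function('J')(U) = Add(U, 4) = Add(4, U))
l = -1 (l = Mul(-1, 1) = -1)
Function('F')(B) = Pow(B, 2)
S = 34 (S = Add(30, 4) = 34)
Add(Mul(Function('F')(5), S), l) = Add(Mul(Pow(5, 2), 34), -1) = Add(Mul(25, 34), -1) = Add(850, -1) = 849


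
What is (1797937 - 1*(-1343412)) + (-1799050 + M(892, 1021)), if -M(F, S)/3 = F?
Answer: 1339623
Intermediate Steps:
M(F, S) = -3*F
(1797937 - 1*(-1343412)) + (-1799050 + M(892, 1021)) = (1797937 - 1*(-1343412)) + (-1799050 - 3*892) = (1797937 + 1343412) + (-1799050 - 2676) = 3141349 - 1801726 = 1339623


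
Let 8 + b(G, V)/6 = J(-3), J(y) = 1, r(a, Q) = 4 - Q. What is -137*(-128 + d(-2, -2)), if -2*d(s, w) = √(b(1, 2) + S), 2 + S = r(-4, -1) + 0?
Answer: 17536 + 137*I*√39/2 ≈ 17536.0 + 427.78*I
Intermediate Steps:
b(G, V) = -42 (b(G, V) = -48 + 6*1 = -48 + 6 = -42)
S = 3 (S = -2 + ((4 - 1*(-1)) + 0) = -2 + ((4 + 1) + 0) = -2 + (5 + 0) = -2 + 5 = 3)
d(s, w) = -I*√39/2 (d(s, w) = -√(-42 + 3)/2 = -I*√39/2)
-137*(-128 + d(-2, -2)) = -137*(-128 - I*√39/2) = 17536 + 137*I*√39/2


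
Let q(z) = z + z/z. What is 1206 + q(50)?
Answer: 1257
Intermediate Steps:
q(z) = 1 + z (q(z) = z + 1 = 1 + z)
1206 + q(50) = 1206 + (1 + 50) = 1206 + 51 = 1257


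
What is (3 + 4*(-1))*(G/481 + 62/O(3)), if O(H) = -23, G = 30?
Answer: 29132/11063 ≈ 2.6333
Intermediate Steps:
(3 + 4*(-1))*(G/481 + 62/O(3)) = (3 + 4*(-1))*(30/481 + 62/(-23)) = (3 - 4)*(30*(1/481) + 62*(-1/23)) = -(30/481 - 62/23) = -1*(-29132/11063) = 29132/11063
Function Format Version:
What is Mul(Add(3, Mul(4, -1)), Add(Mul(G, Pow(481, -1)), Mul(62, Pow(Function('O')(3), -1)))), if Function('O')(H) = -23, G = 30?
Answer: Rational(29132, 11063) ≈ 2.6333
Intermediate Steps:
Mul(Add(3, Mul(4, -1)), Add(Mul(G, Pow(481, -1)), Mul(62, Pow(Function('O')(3), -1)))) = Mul(Add(3, Mul(4, -1)), Add(Mul(30, Pow(481, -1)), Mul(62, Pow(-23, -1)))) = Mul(Add(3, -4), Add(Mul(30, Rational(1, 481)), Mul(62, Rational(-1, 23)))) = Mul(-1, Add(Rational(30, 481), Rational(-62, 23))) = Mul(-1, Rational(-29132, 11063)) = Rational(29132, 11063)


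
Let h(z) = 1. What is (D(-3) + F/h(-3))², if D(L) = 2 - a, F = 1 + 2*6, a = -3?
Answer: 324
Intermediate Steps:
F = 13 (F = 1 + 12 = 13)
D(L) = 5 (D(L) = 2 - 1*(-3) = 2 + 3 = 5)
(D(-3) + F/h(-3))² = (5 + 13/1)² = (5 + 13*1)² = (5 + 13)² = 18² = 324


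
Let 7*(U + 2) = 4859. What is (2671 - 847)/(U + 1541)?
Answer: 798/977 ≈ 0.81679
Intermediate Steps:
U = 4845/7 (U = -2 + (1/7)*4859 = -2 + 4859/7 = 4845/7 ≈ 692.14)
(2671 - 847)/(U + 1541) = (2671 - 847)/(4845/7 + 1541) = 1824/(15632/7) = 1824*(7/15632) = 798/977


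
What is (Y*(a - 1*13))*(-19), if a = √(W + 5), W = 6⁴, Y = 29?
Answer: 7163 - 551*√1301 ≈ -12711.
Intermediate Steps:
W = 1296
a = √1301 (a = √(1296 + 5) = √1301 ≈ 36.069)
(Y*(a - 1*13))*(-19) = (29*(√1301 - 1*13))*(-19) = (29*(√1301 - 13))*(-19) = (29*(-13 + √1301))*(-19) = (-377 + 29*√1301)*(-19) = 7163 - 551*√1301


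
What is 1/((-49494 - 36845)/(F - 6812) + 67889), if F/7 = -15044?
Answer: 112120/7611801019 ≈ 1.4730e-5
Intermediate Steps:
F = -105308 (F = 7*(-15044) = -105308)
1/((-49494 - 36845)/(F - 6812) + 67889) = 1/((-49494 - 36845)/(-105308 - 6812) + 67889) = 1/(-86339/(-112120) + 67889) = 1/(-86339*(-1/112120) + 67889) = 1/(86339/112120 + 67889) = 1/(7611801019/112120) = 112120/7611801019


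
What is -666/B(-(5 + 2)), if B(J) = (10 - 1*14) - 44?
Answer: 111/8 ≈ 13.875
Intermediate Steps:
B(J) = -48 (B(J) = (10 - 14) - 44 = -4 - 44 = -48)
-666/B(-(5 + 2)) = -666/(-48) = -666*(-1/48) = 111/8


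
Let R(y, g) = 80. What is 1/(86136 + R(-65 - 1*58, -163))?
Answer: 1/86216 ≈ 1.1599e-5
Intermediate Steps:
1/(86136 + R(-65 - 1*58, -163)) = 1/(86136 + 80) = 1/86216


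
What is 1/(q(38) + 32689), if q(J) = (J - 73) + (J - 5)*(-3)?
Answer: 1/32555 ≈ 3.0717e-5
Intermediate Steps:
q(J) = -58 - 2*J (q(J) = (-73 + J) + (-5 + J)*(-3) = (-73 + J) + (15 - 3*J) = -58 - 2*J)
1/(q(38) + 32689) = 1/((-58 - 2*38) + 32689) = 1/((-58 - 76) + 32689) = 1/(-134 + 32689) = 1/32555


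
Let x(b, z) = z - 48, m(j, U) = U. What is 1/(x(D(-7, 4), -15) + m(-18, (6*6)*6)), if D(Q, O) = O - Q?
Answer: 1/153 ≈ 0.0065359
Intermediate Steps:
x(b, z) = -48 + z
1/(x(D(-7, 4), -15) + m(-18, (6*6)*6)) = 1/((-48 - 15) + (6*6)*6) = 1/(-63 + 36*6) = 1/(-63 + 216) = 1/153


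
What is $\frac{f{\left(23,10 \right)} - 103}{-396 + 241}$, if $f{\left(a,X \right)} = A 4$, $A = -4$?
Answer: $\frac{119}{155} \approx 0.76774$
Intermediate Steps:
$f{\left(a,X \right)} = -16$ ($f{\left(a,X \right)} = \left(-4\right) 4 = -16$)
$\frac{f{\left(23,10 \right)} - 103}{-396 + 241} = \frac{-16 - 103}{-396 + 241} = - \frac{119}{-155} = \left(-119\right) \left(- \frac{1}{155}\right) = \frac{119}{155}$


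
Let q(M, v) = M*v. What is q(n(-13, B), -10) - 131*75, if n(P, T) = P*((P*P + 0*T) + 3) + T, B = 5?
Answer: 12485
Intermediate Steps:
n(P, T) = T + P*(3 + P²) (n(P, T) = P*((P² + 0) + 3) + T = P*(P² + 3) + T = P*(3 + P²) + T = T + P*(3 + P²))
q(n(-13, B), -10) - 131*75 = (5 + (-13)³ + 3*(-13))*(-10) - 131*75 = (5 - 2197 - 39)*(-10) - 9825 = -2231*(-10) - 9825 = 22310 - 9825 = 12485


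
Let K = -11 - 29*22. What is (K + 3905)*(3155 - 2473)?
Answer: 2220592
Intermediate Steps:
K = -649 (K = -11 - 638 = -649)
(K + 3905)*(3155 - 2473) = (-649 + 3905)*(3155 - 2473) = 3256*682 = 2220592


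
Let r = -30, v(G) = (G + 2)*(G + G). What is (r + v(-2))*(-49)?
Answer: 1470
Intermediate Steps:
v(G) = 2*G*(2 + G) (v(G) = (2 + G)*(2*G) = 2*G*(2 + G))
(r + v(-2))*(-49) = (-30 + 2*(-2)*(2 - 2))*(-49) = (-30 + 2*(-2)*0)*(-49) = (-30 + 0)*(-49) = -30*(-49) = 1470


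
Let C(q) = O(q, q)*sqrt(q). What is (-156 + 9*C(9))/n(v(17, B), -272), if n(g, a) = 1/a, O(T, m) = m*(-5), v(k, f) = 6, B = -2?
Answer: 372912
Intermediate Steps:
O(T, m) = -5*m
C(q) = -5*q**(3/2) (C(q) = (-5*q)*sqrt(q) = -5*q**(3/2))
(-156 + 9*C(9))/n(v(17, B), -272) = (-156 + 9*(-5*9**(3/2)))/(1/(-272)) = (-156 + 9*(-5*27))/(-1/272) = (-156 + 9*(-135))*(-272) = (-156 - 1215)*(-272) = -1371*(-272) = 372912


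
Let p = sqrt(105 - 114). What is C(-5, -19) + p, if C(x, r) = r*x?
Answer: 95 + 3*I ≈ 95.0 + 3.0*I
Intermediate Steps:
p = 3*I (p = sqrt(-9) = 3*I ≈ 3.0*I)
C(-5, -19) + p = -19*(-5) + 3*I = 95 + 3*I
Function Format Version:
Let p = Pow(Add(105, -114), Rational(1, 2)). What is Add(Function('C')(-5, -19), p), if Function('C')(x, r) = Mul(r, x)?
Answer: Add(95, Mul(3, I)) ≈ Add(95.000, Mul(3.0000, I))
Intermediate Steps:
p = Mul(3, I) (p = Pow(-9, Rational(1, 2)) = Mul(3, I) ≈ Mul(3.0000, I))
Add(Function('C')(-5, -19), p) = Add(Mul(-19, -5), Mul(3, I)) = Add(95, Mul(3, I))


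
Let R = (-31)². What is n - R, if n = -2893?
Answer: -3854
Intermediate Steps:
R = 961
n - R = -2893 - 1*961 = -2893 - 961 = -3854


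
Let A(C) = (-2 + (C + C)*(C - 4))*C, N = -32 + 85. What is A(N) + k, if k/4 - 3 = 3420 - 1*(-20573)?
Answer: 371160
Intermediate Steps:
k = 95984 (k = 12 + 4*(3420 - 1*(-20573)) = 12 + 4*(3420 + 20573) = 12 + 4*23993 = 12 + 95972 = 95984)
N = 53
A(C) = C*(-2 + 2*C*(-4 + C)) (A(C) = (-2 + (2*C)*(-4 + C))*C = (-2 + 2*C*(-4 + C))*C = C*(-2 + 2*C*(-4 + C)))
A(N) + k = 2*53*(-1 + 53² - 4*53) + 95984 = 2*53*(-1 + 2809 - 212) + 95984 = 2*53*2596 + 95984 = 275176 + 95984 = 371160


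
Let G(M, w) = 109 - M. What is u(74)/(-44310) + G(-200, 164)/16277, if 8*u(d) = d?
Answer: 54164911/2884935480 ≈ 0.018775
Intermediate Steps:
u(d) = d/8
u(74)/(-44310) + G(-200, 164)/16277 = ((⅛)*74)/(-44310) + (109 - 1*(-200))/16277 = (37/4)*(-1/44310) + (109 + 200)*(1/16277) = -37/177240 + 309*(1/16277) = -37/177240 + 309/16277 = 54164911/2884935480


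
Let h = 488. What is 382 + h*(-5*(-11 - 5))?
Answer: 39422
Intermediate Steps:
382 + h*(-5*(-11 - 5)) = 382 + 488*(-5*(-11 - 5)) = 382 + 488*(-5*(-16)) = 382 + 488*80 = 382 + 39040 = 39422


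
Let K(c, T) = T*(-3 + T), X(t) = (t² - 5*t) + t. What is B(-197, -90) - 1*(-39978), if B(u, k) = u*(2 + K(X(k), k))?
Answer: -1609306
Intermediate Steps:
X(t) = t² - 4*t
B(u, k) = u*(2 + k*(-3 + k))
B(-197, -90) - 1*(-39978) = -197*(2 - 90*(-3 - 90)) - 1*(-39978) = -197*(2 - 90*(-93)) + 39978 = -197*(2 + 8370) + 39978 = -197*8372 + 39978 = -1649284 + 39978 = -1609306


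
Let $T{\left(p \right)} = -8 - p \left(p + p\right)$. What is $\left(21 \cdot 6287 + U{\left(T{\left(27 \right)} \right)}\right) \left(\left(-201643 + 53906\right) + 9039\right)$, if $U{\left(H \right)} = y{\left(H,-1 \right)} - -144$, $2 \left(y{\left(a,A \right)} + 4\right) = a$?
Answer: $-18229632932$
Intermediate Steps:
$T{\left(p \right)} = -8 - 2 p^{2}$ ($T{\left(p \right)} = -8 - p 2 p = -8 - 2 p^{2}$)
$y{\left(a,A \right)} = -4 + \frac{a}{2}$
$U{\left(H \right)} = 140 + \frac{H}{2}$ ($U{\left(H \right)} = \left(-4 + \frac{H}{2}\right) - -144 = \left(-4 + \frac{H}{2}\right) + 144 = 140 + \frac{H}{2}$)
$\left(21 \cdot 6287 + U{\left(T{\left(27 \right)} \right)}\right) \left(\left(-201643 + 53906\right) + 9039\right) = \left(21 \cdot 6287 + \left(140 + \frac{-8 - 2 \cdot 27^{2}}{2}\right)\right) \left(\left(-201643 + 53906\right) + 9039\right) = \left(132027 + \left(140 + \frac{-8 - 1458}{2}\right)\right) \left(-147737 + 9039\right) = \left(132027 + \left(140 + \frac{-8 - 1458}{2}\right)\right) \left(-138698\right) = \left(132027 + \left(140 + \frac{1}{2} \left(-1466\right)\right)\right) \left(-138698\right) = \left(132027 + \left(140 - 733\right)\right) \left(-138698\right) = \left(132027 - 593\right) \left(-138698\right) = 131434 \left(-138698\right) = -18229632932$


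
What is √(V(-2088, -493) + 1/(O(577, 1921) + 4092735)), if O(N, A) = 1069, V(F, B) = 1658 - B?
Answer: √9012276573669655/2046902 ≈ 46.379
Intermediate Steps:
√(V(-2088, -493) + 1/(O(577, 1921) + 4092735)) = √((1658 - 1*(-493)) + 1/(1069 + 4092735)) = √((1658 + 493) + 1/4093804) = √(2151 + 1/4093804) = √(8805772405/4093804) = √9012276573669655/2046902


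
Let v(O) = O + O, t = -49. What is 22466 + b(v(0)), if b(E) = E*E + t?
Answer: 22417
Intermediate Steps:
v(O) = 2*O
b(E) = -49 + E² (b(E) = E*E - 49 = E² - 49 = -49 + E²)
22466 + b(v(0)) = 22466 + (-49 + (2*0)²) = 22466 + (-49 + 0²) = 22466 + (-49 + 0) = 22466 - 49 = 22417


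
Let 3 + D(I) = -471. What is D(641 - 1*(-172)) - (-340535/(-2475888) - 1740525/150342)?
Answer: -28696474967279/62038325616 ≈ -462.56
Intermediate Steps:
D(I) = -474 (D(I) = -3 - 471 = -474)
D(641 - 1*(-172)) - (-340535/(-2475888) - 1740525/150342) = -474 - (-340535/(-2475888) - 1740525/150342) = -474 - (-340535*(-1/2475888) - 1740525*1/150342) = -474 - (340535/2475888 - 580175/50114) = -474 - 1*(-709691374705/62038325616) = -474 + 709691374705/62038325616 = -28696474967279/62038325616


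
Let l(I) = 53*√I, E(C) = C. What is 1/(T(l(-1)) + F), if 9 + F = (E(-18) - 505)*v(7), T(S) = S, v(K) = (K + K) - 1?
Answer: -6808/46351673 - 53*I/46351673 ≈ -0.00014688 - 1.1434e-6*I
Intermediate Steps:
v(K) = -1 + 2*K (v(K) = 2*K - 1 = -1 + 2*K)
F = -6808 (F = -9 + (-18 - 505)*(-1 + 2*7) = -9 - 523*(-1 + 14) = -9 - 523*13 = -9 - 6799 = -6808)
1/(T(l(-1)) + F) = 1/(53*√(-1) - 6808) = 1/(53*I - 6808) = 1/(-6808 + 53*I) = (-6808 - 53*I)/46351673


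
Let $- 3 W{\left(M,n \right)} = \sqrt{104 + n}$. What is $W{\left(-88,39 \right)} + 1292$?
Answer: $1292 - \frac{\sqrt{143}}{3} \approx 1288.0$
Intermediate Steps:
$W{\left(M,n \right)} = - \frac{\sqrt{104 + n}}{3}$
$W{\left(-88,39 \right)} + 1292 = - \frac{\sqrt{104 + 39}}{3} + 1292 = - \frac{\sqrt{143}}{3} + 1292 = 1292 - \frac{\sqrt{143}}{3}$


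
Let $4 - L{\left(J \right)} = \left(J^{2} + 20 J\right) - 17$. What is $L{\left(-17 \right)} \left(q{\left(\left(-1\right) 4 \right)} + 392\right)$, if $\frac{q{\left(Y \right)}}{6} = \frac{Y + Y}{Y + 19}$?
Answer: $\frac{139968}{5} \approx 27994.0$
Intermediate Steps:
$L{\left(J \right)} = 21 - J^{2} - 20 J$ ($L{\left(J \right)} = 4 - \left(\left(J^{2} + 20 J\right) - 17\right) = 4 - \left(-17 + J^{2} + 20 J\right) = 21 - J^{2} - 20 J$)
$q{\left(Y \right)} = \frac{12 Y}{19 + Y}$ ($q{\left(Y \right)} = 6 \frac{Y + Y}{Y + 19} = 6 \frac{2 Y}{19 + Y} = \frac{12 Y}{19 + Y}$)
$L{\left(-17 \right)} \left(q{\left(\left(-1\right) 4 \right)} + 392\right) = \left(21 - \left(-17\right)^{2} - -340\right) \left(\frac{12 \left(\left(-1\right) 4\right)}{19 - 4} + 392\right) = \left(21 - 289 + 340\right) \left(12 \left(-4\right) \frac{1}{19 - 4} + 392\right) = \left(21 - 289 + 340\right) \left(12 \left(-4\right) \frac{1}{15} + 392\right) = 72 \left(12 \left(-4\right) \frac{1}{15} + 392\right) = 72 \left(- \frac{16}{5} + 392\right) = 72 \cdot \frac{1944}{5} = \frac{139968}{5}$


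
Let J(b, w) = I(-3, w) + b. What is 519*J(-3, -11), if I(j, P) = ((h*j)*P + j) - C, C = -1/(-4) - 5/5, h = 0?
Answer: -10899/4 ≈ -2724.8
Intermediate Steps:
C = -¾ (C = -1*(-¼) - 5*⅕ = ¼ - 1 = -¾ ≈ -0.75000)
I(j, P) = ¾ + j (I(j, P) = ((0*j)*P + j) - 1*(-¾) = (0*P + j) + ¾ = (0 + j) + ¾ = j + ¾ = ¾ + j)
J(b, w) = -9/4 + b (J(b, w) = (¾ - 3) + b = -9/4 + b)
519*J(-3, -11) = 519*(-9/4 - 3) = 519*(-21/4) = -10899/4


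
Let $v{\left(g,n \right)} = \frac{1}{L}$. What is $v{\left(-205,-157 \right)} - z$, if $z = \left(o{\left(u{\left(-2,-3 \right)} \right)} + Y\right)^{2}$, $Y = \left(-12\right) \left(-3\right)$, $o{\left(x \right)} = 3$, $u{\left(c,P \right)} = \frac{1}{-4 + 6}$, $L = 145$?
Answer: $- \frac{220544}{145} \approx -1521.0$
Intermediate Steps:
$u{\left(c,P \right)} = \frac{1}{2}$
$Y = 36$
$v{\left(g,n \right)} = \frac{1}{145}$
$z = 1521$ ($z = \left(3 + 36\right)^{2} = 39^{2} = 1521$)
$v{\left(-205,-157 \right)} - z = \frac{1}{145} - 1521 = - \frac{220544}{145}$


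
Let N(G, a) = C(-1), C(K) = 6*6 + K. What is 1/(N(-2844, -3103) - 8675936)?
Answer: -1/8675901 ≈ -1.1526e-7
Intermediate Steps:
C(K) = 36 + K
N(G, a) = 35 (N(G, a) = 36 - 1 = 35)
1/(N(-2844, -3103) - 8675936) = 1/(35 - 8675936) = 1/(-8675901) = -1/8675901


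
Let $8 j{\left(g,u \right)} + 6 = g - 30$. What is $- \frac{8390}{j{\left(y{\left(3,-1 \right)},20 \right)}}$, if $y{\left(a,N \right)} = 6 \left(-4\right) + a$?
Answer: $\frac{67120}{57} \approx 1177.5$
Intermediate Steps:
$y{\left(a,N \right)} = -24 + a$
$j{\left(g,u \right)} = - \frac{9}{2} + \frac{g}{8}$ ($j{\left(g,u \right)} = - \frac{3}{4} + \frac{g - 30}{8} = - \frac{3}{4} + \frac{-30 + g}{8} = - \frac{3}{4} + \left(- \frac{15}{4} + \frac{g}{8}\right) = - \frac{9}{2} + \frac{g}{8}$)
$- \frac{8390}{j{\left(y{\left(3,-1 \right)},20 \right)}} = - \frac{8390}{- \frac{9}{2} + \frac{-24 + 3}{8}} = - \frac{8390}{- \frac{9}{2} + \frac{1}{8} \left(-21\right)} = - \frac{8390}{- \frac{9}{2} - \frac{21}{8}} = - \frac{8390}{- \frac{57}{8}} = \left(-8390\right) \left(- \frac{8}{57}\right) = \frac{67120}{57}$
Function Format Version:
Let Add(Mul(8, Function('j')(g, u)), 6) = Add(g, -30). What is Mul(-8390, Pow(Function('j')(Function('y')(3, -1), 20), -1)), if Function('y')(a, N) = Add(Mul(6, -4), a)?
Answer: Rational(67120, 57) ≈ 1177.5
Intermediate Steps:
Function('y')(a, N) = Add(-24, a)
Function('j')(g, u) = Add(Rational(-9, 2), Mul(Rational(1, 8), g)) (Function('j')(g, u) = Add(Rational(-3, 4), Mul(Rational(1, 8), Add(g, -30))) = Add(Rational(-3, 4), Mul(Rational(1, 8), Add(-30, g))) = Add(Rational(-3, 4), Add(Rational(-15, 4), Mul(Rational(1, 8), g))) = Add(Rational(-9, 2), Mul(Rational(1, 8), g)))
Mul(-8390, Pow(Function('j')(Function('y')(3, -1), 20), -1)) = Mul(-8390, Pow(Add(Rational(-9, 2), Mul(Rational(1, 8), Add(-24, 3))), -1)) = Mul(-8390, Pow(Add(Rational(-9, 2), Mul(Rational(1, 8), -21)), -1)) = Mul(-8390, Pow(Add(Rational(-9, 2), Rational(-21, 8)), -1)) = Mul(-8390, Pow(Rational(-57, 8), -1)) = Mul(-8390, Rational(-8, 57)) = Rational(67120, 57)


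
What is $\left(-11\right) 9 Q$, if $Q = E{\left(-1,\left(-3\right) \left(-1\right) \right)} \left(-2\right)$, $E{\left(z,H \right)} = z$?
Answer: $-198$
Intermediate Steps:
$Q = 2$ ($Q = \left(-1\right) \left(-2\right) = 2$)
$\left(-11\right) 9 Q = \left(-11\right) 9 \cdot 2 = \left(-99\right) 2 = -198$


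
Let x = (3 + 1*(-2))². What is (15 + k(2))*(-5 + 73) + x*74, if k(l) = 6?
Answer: 1502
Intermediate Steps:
x = 1 (x = (3 - 2)² = 1² = 1)
(15 + k(2))*(-5 + 73) + x*74 = (15 + 6)*(-5 + 73) + 1*74 = 21*68 + 74 = 1428 + 74 = 1502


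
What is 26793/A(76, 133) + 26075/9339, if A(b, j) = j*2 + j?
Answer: 86874584/1242087 ≈ 69.942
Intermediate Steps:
A(b, j) = 3*j (A(b, j) = 2*j + j = 3*j)
26793/A(76, 133) + 26075/9339 = 26793/((3*133)) + 26075/9339 = 26793/399 + 26075*(1/9339) = 26793*(1/399) + 26075/9339 = 8931/133 + 26075/9339 = 86874584/1242087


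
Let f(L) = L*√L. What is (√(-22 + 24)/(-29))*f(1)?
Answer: -√2/29 ≈ -0.048766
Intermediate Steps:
f(L) = L^(3/2)
(√(-22 + 24)/(-29))*f(1) = (√(-22 + 24)/(-29))*1^(3/2) = (√2*(-1/29))*1 = -√2/29*1 = -√2/29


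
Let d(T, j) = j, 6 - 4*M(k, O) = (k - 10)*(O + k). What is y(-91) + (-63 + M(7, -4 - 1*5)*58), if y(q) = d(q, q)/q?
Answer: -62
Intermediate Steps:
M(k, O) = 3/2 - (-10 + k)*(O + k)/4 (M(k, O) = 3/2 - (k - 10)*(O + k)/4 = 3/2 - (-10 + k)*(O + k)/4)
y(q) = 1 (y(q) = q/q = 1)
y(-91) + (-63 + M(7, -4 - 1*5)*58) = 1 + (-63 + (3/2 - 1/4*7**2 + 5*(-4 - 1*5)/2 + (5/2)*7 - 1/4*(-4 - 1*5)*7)*58) = 1 + (-63 + (3/2 - 1/4*49 + 5*(-4 - 5)/2 + 35/2 - 1/4*(-4 - 5)*7)*58) = 1 + (-63 + (3/2 - 49/4 + (5/2)*(-9) + 35/2 - 1/4*(-9)*7)*58) = 1 + (-63 + (3/2 - 49/4 - 45/2 + 35/2 + 63/4)*58) = 1 + (-63 + 0*58) = 1 + (-63 + 0) = 1 - 63 = -62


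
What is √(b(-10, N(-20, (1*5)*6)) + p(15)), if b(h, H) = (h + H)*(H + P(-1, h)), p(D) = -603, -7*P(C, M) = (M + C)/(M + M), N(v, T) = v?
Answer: 3*I*√14/14 ≈ 0.80178*I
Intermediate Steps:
P(C, M) = -(C + M)/(14*M) (P(C, M) = -(M + C)/(7*(M + M)) = -(C + M)/(7*(2*M)) = -(C + M)*1/(2*M)/7 = -(C + M)/(14*M))
b(h, H) = (H + h)*(H + (1 - h)/(14*h)) (b(h, H) = (h + H)*(H + (-1*(-1) - h)/(14*h)) = (H + h)*(H + (1 - h)/(14*h)))
√(b(-10, N(-20, (1*5)*6)) + p(15)) = √((1/14 + (-20)² - 1/14*(-20) - 1/14*(-10) - 20*(-10) + (1/14)*(-20)/(-10)) - 603) = √((1/14 + 400 + 10/7 + 5/7 + 200 + (1/14)*(-20)*(-⅒)) - 603) = √((1/14 + 400 + 10/7 + 5/7 + 200 + ⅐) - 603) = √(8433/14 - 603) = √(-9/14) = 3*I*√14/14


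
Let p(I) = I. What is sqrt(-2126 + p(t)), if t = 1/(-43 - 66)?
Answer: I*sqrt(25259115)/109 ≈ 46.109*I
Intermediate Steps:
t = -1/109 (t = 1/(-109) = -1/109 ≈ -0.0091743)
sqrt(-2126 + p(t)) = sqrt(-2126 - 1/109) = sqrt(-231735/109) = I*sqrt(25259115)/109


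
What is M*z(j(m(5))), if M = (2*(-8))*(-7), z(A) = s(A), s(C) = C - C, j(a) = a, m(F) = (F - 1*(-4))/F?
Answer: 0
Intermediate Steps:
m(F) = (4 + F)/F (m(F) = (F + 4)/F = (4 + F)/F)
s(C) = 0
z(A) = 0
M = 112 (M = -16*(-7) = 112)
M*z(j(m(5))) = 112*0 = 0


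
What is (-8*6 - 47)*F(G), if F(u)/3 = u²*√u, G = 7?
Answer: -13965*√7 ≈ -36948.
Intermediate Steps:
F(u) = 3*u^(5/2) (F(u) = 3*(u²*√u) = 3*u^(5/2))
(-8*6 - 47)*F(G) = (-8*6 - 47)*(3*7^(5/2)) = (-48 - 47)*(3*(49*√7)) = -13965*√7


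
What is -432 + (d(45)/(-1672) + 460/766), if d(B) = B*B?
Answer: -277033447/640376 ≈ -432.61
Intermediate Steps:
d(B) = B**2
-432 + (d(45)/(-1672) + 460/766) = -432 + (45**2/(-1672) + 460/766) = -432 + (2025*(-1/1672) + 460*(1/766)) = -432 + (-2025/1672 + 230/383) = -432 - 391015/640376 = -277033447/640376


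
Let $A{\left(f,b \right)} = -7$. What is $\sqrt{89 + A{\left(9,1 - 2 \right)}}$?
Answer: $\sqrt{82} \approx 9.0554$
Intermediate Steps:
$\sqrt{89 + A{\left(9,1 - 2 \right)}} = \sqrt{89 - 7} = \sqrt{82}$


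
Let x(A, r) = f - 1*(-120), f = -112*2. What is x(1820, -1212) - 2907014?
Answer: -2907118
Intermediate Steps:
f = -224
x(A, r) = -104 (x(A, r) = -224 - 1*(-120) = -224 + 120 = -104)
x(1820, -1212) - 2907014 = -104 - 2907014 = -2907118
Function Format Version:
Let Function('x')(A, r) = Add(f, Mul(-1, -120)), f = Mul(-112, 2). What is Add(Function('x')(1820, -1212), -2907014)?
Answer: -2907118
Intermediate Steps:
f = -224
Function('x')(A, r) = -104 (Function('x')(A, r) = Add(-224, Mul(-1, -120)) = Add(-224, 120) = -104)
Add(Function('x')(1820, -1212), -2907014) = Add(-104, -2907014) = -2907118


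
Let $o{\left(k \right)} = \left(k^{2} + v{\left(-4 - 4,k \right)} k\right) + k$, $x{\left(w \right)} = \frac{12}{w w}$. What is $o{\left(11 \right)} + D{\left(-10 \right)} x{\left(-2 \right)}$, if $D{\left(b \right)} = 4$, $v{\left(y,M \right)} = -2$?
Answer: $122$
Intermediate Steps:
$x{\left(w \right)} = \frac{12}{w^{2}}$
$o{\left(k \right)} = k^{2} - k$ ($o{\left(k \right)} = \left(k^{2} - 2 k\right) + k = k^{2} - k$)
$o{\left(11 \right)} + D{\left(-10 \right)} x{\left(-2 \right)} = 11 \left(-1 + 11\right) + 4 \cdot \frac{12}{4} = 11 \cdot 10 + 4 \cdot 12 \cdot \frac{1}{4} = 110 + 4 \cdot 3 = 110 + 12 = 122$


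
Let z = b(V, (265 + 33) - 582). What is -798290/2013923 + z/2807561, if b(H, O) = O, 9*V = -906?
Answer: -2241819824822/5654211671803 ≈ -0.39649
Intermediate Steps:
V = -302/3 (V = (⅑)*(-906) = -302/3 ≈ -100.67)
z = -284 (z = (265 + 33) - 582 = 298 - 582 = -284)
-798290/2013923 + z/2807561 = -798290/2013923 - 284/2807561 = -2241819824822/5654211671803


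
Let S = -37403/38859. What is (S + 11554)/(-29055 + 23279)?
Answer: -448939483/224449584 ≈ -2.0002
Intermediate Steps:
S = -37403/38859 ≈ -0.96253
(S + 11554)/(-29055 + 23279) = (-37403/38859 + 11554)/(-29055 + 23279) = (448939483/38859)/(-5776) = (448939483/38859)*(-1/5776) = -448939483/224449584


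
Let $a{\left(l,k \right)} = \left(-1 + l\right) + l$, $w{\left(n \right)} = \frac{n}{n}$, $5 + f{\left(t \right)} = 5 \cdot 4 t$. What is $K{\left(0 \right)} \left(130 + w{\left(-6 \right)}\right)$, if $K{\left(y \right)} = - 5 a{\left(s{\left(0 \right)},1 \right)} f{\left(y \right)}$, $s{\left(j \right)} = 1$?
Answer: $3275$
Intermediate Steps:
$f{\left(t \right)} = -5 + 20 t$ ($f{\left(t \right)} = -5 + 5 \cdot 4 t = -5 + 20 t$)
$w{\left(n \right)} = 1$
$a{\left(l,k \right)} = -1 + 2 l$
$K{\left(y \right)} = 25 - 100 y$ ($K{\left(y \right)} = - 5 \left(-1 + 2 \cdot 1\right) \left(-5 + 20 y\right) = - 5 \left(-1 + 2\right) \left(-5 + 20 y\right) = \left(-5\right) 1 \left(-5 + 20 y\right) = - 5 \left(-5 + 20 y\right) = 25 - 100 y$)
$K{\left(0 \right)} \left(130 + w{\left(-6 \right)}\right) = \left(25 - 0\right) \left(130 + 1\right) = \left(25 + 0\right) 131 = 25 \cdot 131 = 3275$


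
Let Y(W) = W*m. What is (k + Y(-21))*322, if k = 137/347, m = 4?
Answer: -9341542/347 ≈ -26921.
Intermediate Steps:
k = 137/347 (k = 137*(1/347) = 137/347 ≈ 0.39481)
Y(W) = 4*W (Y(W) = W*4 = 4*W)
(k + Y(-21))*322 = (137/347 + 4*(-21))*322 = (137/347 - 84)*322 = -29011/347*322 = -9341542/347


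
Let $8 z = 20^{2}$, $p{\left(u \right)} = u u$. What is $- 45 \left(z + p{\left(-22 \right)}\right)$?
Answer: $-24030$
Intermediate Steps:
$p{\left(u \right)} = u^{2}$
$z = 50$ ($z = \frac{20^{2}}{8} = \frac{1}{8} \cdot 400 = 50$)
$- 45 \left(z + p{\left(-22 \right)}\right) = - 45 \left(50 + \left(-22\right)^{2}\right) = - 45 \left(50 + 484\right) = \left(-45\right) 534 = -24030$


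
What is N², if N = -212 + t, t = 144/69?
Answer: 23309584/529 ≈ 44064.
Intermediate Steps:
t = 48/23 (t = 144*(1/69) = 48/23 ≈ 2.0870)
N = -4828/23 (N = -212 + 48/23 = -4828/23 ≈ -209.91)
N² = (-4828/23)² = 23309584/529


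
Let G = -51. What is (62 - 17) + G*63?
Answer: -3168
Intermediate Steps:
(62 - 17) + G*63 = (62 - 17) - 51*63 = 45 - 3213 = -3168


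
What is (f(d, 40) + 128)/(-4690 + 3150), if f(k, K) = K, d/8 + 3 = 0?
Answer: -6/55 ≈ -0.10909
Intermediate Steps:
d = -24 (d = -24 + 8*0 = -24 + 0 = -24)
(f(d, 40) + 128)/(-4690 + 3150) = (40 + 128)/(-4690 + 3150) = 168/(-1540) = 168*(-1/1540) = -6/55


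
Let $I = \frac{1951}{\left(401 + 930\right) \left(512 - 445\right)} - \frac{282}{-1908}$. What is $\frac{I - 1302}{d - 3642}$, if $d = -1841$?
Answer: $\frac{36917676635}{155488482138} \approx 0.23743$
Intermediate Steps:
$I = \frac{4811737}{28358286}$ ($I = \frac{1951}{1331 \cdot 67} - - \frac{47}{318} = \frac{1951}{89177} + \frac{47}{318} = \frac{4811737}{28358286} \approx 0.16968$)
$\frac{I - 1302}{d - 3642} = \frac{\frac{4811737}{28358286} - 1302}{-1841 - 3642} = - \frac{36917676635}{28358286 \left(-5483\right)} = \left(- \frac{36917676635}{28358286}\right) \left(- \frac{1}{5483}\right) = \frac{36917676635}{155488482138}$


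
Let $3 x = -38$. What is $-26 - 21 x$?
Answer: $240$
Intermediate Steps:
$x = - \frac{38}{3}$ ($x = \frac{1}{3} \left(-38\right) = - \frac{38}{3} \approx -12.667$)
$-26 - 21 x = -26 - -266 = -26 + 266 = 240$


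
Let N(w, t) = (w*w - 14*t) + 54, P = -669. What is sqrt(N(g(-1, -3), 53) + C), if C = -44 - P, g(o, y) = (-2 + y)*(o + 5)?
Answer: sqrt(337) ≈ 18.358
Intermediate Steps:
g(o, y) = (-2 + y)*(5 + o)
C = 625 (C = -44 - 1*(-669) = -44 + 669 = 625)
N(w, t) = 54 + w**2 - 14*t (N(w, t) = (w**2 - 14*t) + 54 = 54 + w**2 - 14*t)
sqrt(N(g(-1, -3), 53) + C) = sqrt((54 + (-10 - 2*(-1) + 5*(-3) - 1*(-3))**2 - 14*53) + 625) = sqrt((54 + (-10 + 2 - 15 + 3)**2 - 742) + 625) = sqrt((54 + (-20)**2 - 742) + 625) = sqrt((54 + 400 - 742) + 625) = sqrt(-288 + 625) = sqrt(337)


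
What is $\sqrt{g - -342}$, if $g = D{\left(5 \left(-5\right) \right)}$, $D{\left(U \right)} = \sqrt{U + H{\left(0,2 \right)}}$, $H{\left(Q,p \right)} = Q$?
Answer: $\sqrt{342 + 5 i} \approx 18.494 + 0.1352 i$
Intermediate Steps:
$D{\left(U \right)} = \sqrt{U}$ ($D{\left(U \right)} = \sqrt{U + 0} = \sqrt{U}$)
$g = 5 i$ ($g = \sqrt{5 \left(-5\right)} = \sqrt{-25} = 5 i \approx 5.0 i$)
$\sqrt{g - -342} = \sqrt{5 i - -342} = \sqrt{5 i + 342} = \sqrt{342 + 5 i}$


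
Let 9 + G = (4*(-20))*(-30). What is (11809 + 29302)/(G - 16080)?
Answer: -41111/13689 ≈ -3.0032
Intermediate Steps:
G = 2391 (G = -9 + (4*(-20))*(-30) = -9 - 80*(-30) = -9 + 2400 = 2391)
(11809 + 29302)/(G - 16080) = (11809 + 29302)/(2391 - 16080) = 41111/(-13689) = 41111*(-1/13689) = -41111/13689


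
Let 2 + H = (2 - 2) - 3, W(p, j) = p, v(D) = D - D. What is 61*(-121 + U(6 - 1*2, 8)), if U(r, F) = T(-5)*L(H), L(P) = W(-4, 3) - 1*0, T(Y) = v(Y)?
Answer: -7381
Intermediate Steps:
v(D) = 0
T(Y) = 0
H = -5 (H = -2 + ((2 - 2) - 3) = -2 + (0 - 3) = -2 - 3 = -5)
L(P) = -4 (L(P) = -4 - 1*0 = -4 + 0 = -4)
U(r, F) = 0 (U(r, F) = 0*(-4) = 0)
61*(-121 + U(6 - 1*2, 8)) = 61*(-121 + 0) = 61*(-121) = -7381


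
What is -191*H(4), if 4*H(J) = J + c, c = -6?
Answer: 191/2 ≈ 95.500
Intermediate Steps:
H(J) = -3/2 + J/4 (H(J) = (J - 6)/4 = (-6 + J)/4 = -3/2 + J/4)
-191*H(4) = -191*(-3/2 + (¼)*4) = -191*(-3/2 + 1) = -191*(-½) = 191/2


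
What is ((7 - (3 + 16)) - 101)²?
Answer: 12769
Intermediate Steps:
((7 - (3 + 16)) - 101)² = ((7 - 1*19) - 101)² = ((7 - 19) - 101)² = (-12 - 101)² = (-113)² = 12769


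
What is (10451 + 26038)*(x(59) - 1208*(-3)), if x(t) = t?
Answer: 134388987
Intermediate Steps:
(10451 + 26038)*(x(59) - 1208*(-3)) = (10451 + 26038)*(59 - 1208*(-3)) = 36489*(59 + 3624) = 36489*3683 = 134388987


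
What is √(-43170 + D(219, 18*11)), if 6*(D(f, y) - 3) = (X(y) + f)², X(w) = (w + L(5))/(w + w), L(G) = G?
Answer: I*√198356125818/2376 ≈ 187.45*I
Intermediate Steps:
X(w) = (5 + w)/(2*w) (X(w) = (w + 5)/(w + w) = (5 + w)/((2*w)) = (5 + w)*(1/(2*w)) = (5 + w)/(2*w))
D(f, y) = 3 + (f + (5 + y)/(2*y))²/6 (D(f, y) = 3 + ((5 + y)/(2*y) + f)²/6 = 3 + (f + (5 + y)/(2*y))²/6)
√(-43170 + D(219, 18*11)) = √(-43170 + (3 + (5 + 18*11 + 2*219*(18*11))²/(24*(18*11)²))) = √(-43170 + (3 + (1/24)*(5 + 198 + 2*219*198)²/198²)) = √(-43170 + (3 + (1/24)*(1/39204)*(5 + 198 + 86724)²)) = √(-43170 + (3 + (1/24)*(1/39204)*86927²)) = √(-43170 + (3 + (1/24)*(1/39204)*7556303329)) = √(-43170 + (3 + 7556303329/940896)) = √(-43170 + 7559126017/940896) = √(-33059354303/940896) = I*√198356125818/2376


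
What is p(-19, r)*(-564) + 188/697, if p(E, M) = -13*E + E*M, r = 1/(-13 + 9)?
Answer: -98964751/697 ≈ -1.4199e+5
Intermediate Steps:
r = -1/4 (r = 1/(-4) = -1/4 ≈ -0.25000)
p(-19, r)*(-564) + 188/697 = -19*(-13 - 1/4)*(-564) + 188/697 = -19*(-53/4)*(-564) + 188*(1/697) = (1007/4)*(-564) + 188/697 = -141987 + 188/697 = -98964751/697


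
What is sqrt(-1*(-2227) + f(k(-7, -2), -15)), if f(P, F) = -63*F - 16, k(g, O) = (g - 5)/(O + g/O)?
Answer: 2*sqrt(789) ≈ 56.178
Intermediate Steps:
k(g, O) = (-5 + g)/(O + g/O)
f(P, F) = -16 - 63*F
sqrt(-1*(-2227) + f(k(-7, -2), -15)) = sqrt(-1*(-2227) + (-16 - 63*(-15))) = sqrt(2227 + (-16 + 945)) = sqrt(2227 + 929) = sqrt(3156) = 2*sqrt(789)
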